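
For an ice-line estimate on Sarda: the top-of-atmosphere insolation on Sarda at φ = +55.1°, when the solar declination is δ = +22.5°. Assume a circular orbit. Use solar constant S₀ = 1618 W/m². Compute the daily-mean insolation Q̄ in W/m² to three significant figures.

Q̄ ≈ 576 W/m²

cos H₀ = −tan(+55.1°) tan(+22.500°) = -0.5938, H₀ = 2.2065 rad.
Bracket: H₀ sin φ sin δ + cos φ cos δ sin H₀ = 2.2065×0.82015×0.38268 + 0.57215×0.92388×0.80464 = 0.692521 + 0.425331 = 1.117852.
Q̄ = (S₀/π) × [bracket] = (1618/π) × 1.117852 = 575.7 W/m².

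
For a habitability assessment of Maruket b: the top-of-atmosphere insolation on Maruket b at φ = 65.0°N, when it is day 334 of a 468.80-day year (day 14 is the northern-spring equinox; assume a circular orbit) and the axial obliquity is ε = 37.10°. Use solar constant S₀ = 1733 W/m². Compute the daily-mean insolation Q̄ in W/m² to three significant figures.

Q̄ ≈ 0.00 W/m²

Solar longitude: λ_s = 360° × (334 − 14)/468.80 = 245.734°.
sin δ = sin 37.10° × sin 245.734° = -0.54991, so δ = -33.361°.
cos H₀ = −tan(+65.0°) tan(-33.361°) = 1.4119 ≥ 1 ⇒ polar night, H₀ = 0 and Q̄ = 0.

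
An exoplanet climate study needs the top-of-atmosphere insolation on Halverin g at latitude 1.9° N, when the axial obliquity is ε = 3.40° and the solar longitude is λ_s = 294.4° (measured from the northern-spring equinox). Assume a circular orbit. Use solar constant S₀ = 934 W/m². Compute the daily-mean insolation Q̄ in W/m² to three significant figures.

Q̄ ≈ 296 W/m²

Solar declination: sin δ = sin ε · sin λ_s = sin 3.40° × sin 294.4° = -0.05401, so δ = -3.096°.
cos H₀ = −tan(+1.9°) tan(-3.096°) = 0.0018, H₀ = 1.5690 rad.
Bracket: H₀ sin φ sin δ + cos φ cos δ sin H₀ = 1.5690×0.03316×-0.05401 + 0.99945×0.99854×1.00000 = -0.002810 + 0.997991 = 0.995181.
Q̄ = (S₀/π) × [bracket] = (934/π) × 0.995181 = 295.9 W/m².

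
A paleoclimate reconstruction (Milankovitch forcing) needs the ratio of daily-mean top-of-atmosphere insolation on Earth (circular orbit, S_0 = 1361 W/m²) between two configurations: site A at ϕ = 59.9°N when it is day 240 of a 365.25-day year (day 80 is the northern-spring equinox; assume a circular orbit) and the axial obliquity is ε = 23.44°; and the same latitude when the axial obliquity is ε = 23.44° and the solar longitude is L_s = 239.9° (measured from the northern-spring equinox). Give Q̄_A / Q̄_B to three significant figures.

— Configuration A (ϕ=+59.9°):
Solar longitude: L_s = 360° × (240 − 80)/365.25 = 157.700°.
sin δ = sin 23.44° × sin 157.700° = 0.15094, so δ = +8.682°.
cos h₀ = −tan(+59.9°) tan(+8.682°) = -0.2634, h₀ = 1.8373 rad.
Bracket: h₀ sin ϕ sin δ + cos ϕ cos δ sin h₀ = 1.8373×0.86515×0.15094 + 0.50151×0.98854×0.96468 = 0.239925 + 0.478252 = 0.718177.
Q̄ = (S_0/π) × [bracket] = (1361/π) × 0.718177 = 311.13 W/m².
— Configuration B (ϕ=+59.9°):
Solar declination: sin δ = sin ε · sin L_s = sin 23.44° × sin 239.9° = -0.34415, so δ = -20.130°.
cos h₀ = −tan(+59.9°) tan(-20.130°) = 0.6323, h₀ = 0.8863 rad.
Bracket: h₀ sin ϕ sin δ + cos ϕ cos δ sin h₀ = 0.8863×0.86515×-0.34415 + 0.50151×0.93892×0.77472 = -0.263888 + 0.364798 = 0.100910.
Q̄ = (S_0/π) × [bracket] = (1361/π) × 0.100910 = 43.716 W/m².
Ratio Q̄_A / Q̄_B = 311.13 / 43.716 = 7.117.

Q̄_A / Q̄_B ≈ 7.12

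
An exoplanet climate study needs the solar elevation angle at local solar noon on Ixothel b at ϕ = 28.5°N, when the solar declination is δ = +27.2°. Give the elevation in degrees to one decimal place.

88.7°

At local noon the hour angle is zero, so the zenith angle equals |ϕ − δ| = |+28.5° − (+27.200°)| = 1.300°.
Elevation = 90° − 1.300° = 88.7°.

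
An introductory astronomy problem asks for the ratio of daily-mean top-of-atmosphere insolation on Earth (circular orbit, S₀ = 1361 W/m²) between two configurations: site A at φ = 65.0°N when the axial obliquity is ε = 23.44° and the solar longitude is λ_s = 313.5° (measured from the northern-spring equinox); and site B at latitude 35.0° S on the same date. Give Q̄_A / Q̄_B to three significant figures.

Q̄_A / Q̄_B ≈ 0.0770

— Configuration A (φ=+65.0°):
Solar declination: sin δ = sin ε · sin λ_s = sin 23.44° × sin 313.5° = -0.28855, so δ = -16.771°.
cos H₀ = −tan(+65.0°) tan(-16.771°) = 0.6463, H₀ = 0.8681 rad.
Bracket: H₀ sin φ sin δ + cos φ cos δ sin H₀ = 0.8681×0.90631×-0.28855 + 0.42262×0.95747×0.76310 = -0.227022 + 0.308785 = 0.081763.
Q̄ = (S₀/π) × [bracket] = (1361/π) × 0.081763 = 35.421 W/m².
— Configuration B (φ=-35.0°):
cos H₀ = −tan(-35.0°) tan(-16.771°) = -0.2110, H₀ = 1.7834 rad.
Bracket: H₀ sin φ sin δ + cos φ cos δ sin H₀ = 1.7834×-0.57358×-0.28855 + 0.81915×0.95747×0.97748 = 0.295164 + 0.766649 = 1.061813.
Q̄ = (S₀/π) × [bracket] = (1361/π) × 1.061813 = 460.00 W/m².
Ratio Q̄_A / Q̄_B = 35.421 / 460.00 = 0.07700.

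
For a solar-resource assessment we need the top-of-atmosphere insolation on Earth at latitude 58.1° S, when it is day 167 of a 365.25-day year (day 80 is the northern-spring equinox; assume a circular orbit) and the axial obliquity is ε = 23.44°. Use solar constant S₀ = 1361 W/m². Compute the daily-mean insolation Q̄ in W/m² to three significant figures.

Q̄ ≈ 34.0 W/m²

Solar longitude: λ_s = 360° × (167 − 80)/365.25 = 85.749°.
sin δ = sin 23.44° × sin 85.749° = 0.39669, so δ = +23.372°.
cos H₀ = −tan(-58.1°) tan(+23.372°) = 0.6943, H₀ = 0.8034 rad.
Bracket: H₀ sin φ sin δ + cos φ cos δ sin H₀ = 0.8034×-0.84897×0.39669 + 0.52844×0.91795×0.71970 = -0.270567 + 0.349113 = 0.078546.
Q̄ = (S₀/π) × [bracket] = (1361/π) × 0.078546 = 34.03 W/m².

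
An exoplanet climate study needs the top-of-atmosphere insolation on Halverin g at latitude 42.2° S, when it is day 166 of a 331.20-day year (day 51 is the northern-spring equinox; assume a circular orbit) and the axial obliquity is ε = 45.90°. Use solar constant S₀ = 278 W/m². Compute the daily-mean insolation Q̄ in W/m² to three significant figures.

Q̄ ≈ 10.1 W/m²

Solar longitude: λ_s = 360° × (166 − 51)/331.20 = 125.000°.
sin δ = sin 45.90° × sin 125.000° = 0.58825, so δ = +36.033°.
cos H₀ = −tan(-42.2°) tan(+36.033°) = 0.6596, H₀ = 0.8505 rad.
Bracket: H₀ sin φ sin δ + cos φ cos δ sin H₀ = 0.8505×-0.67172×0.58825 + 0.74080×0.80868×0.75162 = -0.336066 + 0.450273 = 0.114207.
Q̄ = (S₀/π) × [bracket] = (278/π) × 0.114207 = 10.11 W/m².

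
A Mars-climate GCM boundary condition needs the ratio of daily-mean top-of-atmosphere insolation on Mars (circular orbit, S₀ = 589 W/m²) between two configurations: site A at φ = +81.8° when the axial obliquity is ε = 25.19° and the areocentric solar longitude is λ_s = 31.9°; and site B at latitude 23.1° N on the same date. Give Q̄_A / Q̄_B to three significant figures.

— Configuration A (φ=+81.8°):
sin δ = sin 25.19° × sin 31.9° = 0.22491, so δ = +12.998°.
cos H₀ = −tan(+81.8°) tan(+12.998°) = -1.6018 ≤ −1 ⇒ polar day, H₀ = π.
Bracket: H₀ sin φ sin δ + cos φ cos δ sin H₀ = 3.1416×0.98978×0.22491 + 0.14263×0.97438×0.00000 = 0.699356 + 0.000000 = 0.699356.
Q̄ = (S₀/π) × [bracket] = (589/π) × 0.699356 = 131.12 W/m².
— Configuration B (φ=+23.1°):
cos H₀ = −tan(+23.1°) tan(+12.998°) = -0.0985, H₀ = 1.6694 rad.
Bracket: H₀ sin φ sin δ + cos φ cos δ sin H₀ = 1.6694×0.39234×0.22491 + 0.91982×0.97438×0.99514 = 0.147310 + 0.891898 = 1.039208.
Q̄ = (S₀/π) × [bracket] = (589/π) × 1.039208 = 194.84 W/m².
Ratio Q̄_A / Q̄_B = 131.12 / 194.84 = 0.6730.

Q̄_A / Q̄_B ≈ 0.673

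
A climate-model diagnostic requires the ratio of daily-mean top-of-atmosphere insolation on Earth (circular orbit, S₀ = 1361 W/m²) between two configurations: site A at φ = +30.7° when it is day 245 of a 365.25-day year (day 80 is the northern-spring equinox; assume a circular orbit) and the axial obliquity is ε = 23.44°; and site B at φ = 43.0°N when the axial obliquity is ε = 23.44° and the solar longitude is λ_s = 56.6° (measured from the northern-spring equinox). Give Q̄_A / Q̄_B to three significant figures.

Q̄_A / Q̄_B ≈ 0.878

— Configuration A (φ=+30.7°):
Solar longitude: λ_s = 360° × (245 − 80)/365.25 = 162.628°.
sin δ = sin 23.44° × sin 162.628° = 0.11877, so δ = +6.821°.
cos H₀ = −tan(+30.7°) tan(+6.821°) = -0.0710, H₀ = 1.6419 rad.
Bracket: H₀ sin φ sin δ + cos φ cos δ sin H₀ = 1.6419×0.51054×0.11877 + 0.85985×0.99292×0.99747 = 0.099560 + 0.851602 = 0.951162.
Q̄ = (S₀/π) × [bracket] = (1361/π) × 0.951162 = 412.06 W/m².
— Configuration B (φ=+43.0°):
Solar declination: sin δ = sin ε · sin λ_s = sin 23.44° × sin 56.6° = 0.33209, so δ = +19.396°.
cos H₀ = −tan(+43.0°) tan(+19.396°) = -0.3283, H₀ = 1.9053 rad.
Bracket: H₀ sin φ sin δ + cos φ cos δ sin H₀ = 1.9053×0.68200×0.33209 + 0.73135×0.94325×0.94457 = 0.431523 + 0.651608 = 1.083131.
Q̄ = (S₀/π) × [bracket] = (1361/π) × 1.083131 = 469.23 W/m².
Ratio Q̄_A / Q̄_B = 412.06 / 469.23 = 0.8782.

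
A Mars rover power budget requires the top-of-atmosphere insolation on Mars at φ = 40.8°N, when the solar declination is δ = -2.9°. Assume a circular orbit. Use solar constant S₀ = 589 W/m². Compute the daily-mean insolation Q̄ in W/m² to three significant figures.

Q̄ ≈ 132 W/m²

cos H₀ = −tan(+40.8°) tan(-2.900°) = 0.0437, H₀ = 1.5271 rad.
Bracket: H₀ sin φ sin δ + cos φ cos δ sin H₀ = 1.5271×0.65342×-0.05059 + 0.75700×0.99872×0.99904 = -0.050481 + 0.755305 = 0.704824.
Q̄ = (S₀/π) × [bracket] = (589/π) × 0.704824 = 132.1 W/m².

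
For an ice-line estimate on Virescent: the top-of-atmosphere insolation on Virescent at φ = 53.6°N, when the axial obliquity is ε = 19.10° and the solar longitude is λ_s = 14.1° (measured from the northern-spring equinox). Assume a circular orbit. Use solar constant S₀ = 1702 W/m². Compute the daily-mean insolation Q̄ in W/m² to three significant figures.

Solar declination: sin δ = sin ε · sin λ_s = sin 19.10° × sin 14.1° = 0.07972, so δ = +4.572°.
cos H₀ = −tan(+53.6°) tan(+4.572°) = -0.1085, H₀ = 1.6795 rad.
Bracket: H₀ sin φ sin δ + cos φ cos δ sin H₀ = 1.6795×0.80489×0.07972 + 0.59342×0.99682×0.99410 = 0.107767 + 0.588043 = 0.695810.
Q̄ = (S₀/π) × [bracket] = (1702/π) × 0.695810 = 377.0 W/m².

Q̄ ≈ 377 W/m²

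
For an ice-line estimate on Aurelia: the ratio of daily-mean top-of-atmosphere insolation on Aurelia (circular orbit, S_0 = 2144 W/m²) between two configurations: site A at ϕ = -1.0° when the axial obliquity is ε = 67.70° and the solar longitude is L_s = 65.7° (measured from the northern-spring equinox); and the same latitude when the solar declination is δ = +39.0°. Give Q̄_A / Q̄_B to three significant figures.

Q̄_A / Q̄_B ≈ 0.677

— Configuration A (ϕ=-1.0°):
Solar declination: sin δ = sin ε · sin L_s = sin 67.70° × sin 65.7° = 0.84324, so δ = +57.484°.
cos h₀ = −tan(-1.0°) tan(+57.484°) = 0.0274, h₀ = 1.5434 rad.
Bracket: h₀ sin ϕ sin δ + cos ϕ cos δ sin h₀ = 1.5434×-0.01745×0.84324 + 0.99985×0.53754×0.99963 = -0.022710 + 0.537261 = 0.514551.
Q̄ = (S_0/π) × [bracket] = (2144/π) × 0.514551 = 351.16 W/m².
— Configuration B (ϕ=-1.0°):
cos h₀ = −tan(-1.0°) tan(+39.000°) = 0.0141, h₀ = 1.5567 rad.
Bracket: h₀ sin ϕ sin δ + cos ϕ cos δ sin h₀ = 1.5567×-0.01745×0.62932 + 0.99985×0.77715×0.99990 = -0.017095 + 0.776956 = 0.759861.
Q̄ = (S_0/π) × [bracket] = (2144/π) × 0.759861 = 518.57 W/m².
Ratio Q̄_A / Q̄_B = 351.16 / 518.57 = 0.6772.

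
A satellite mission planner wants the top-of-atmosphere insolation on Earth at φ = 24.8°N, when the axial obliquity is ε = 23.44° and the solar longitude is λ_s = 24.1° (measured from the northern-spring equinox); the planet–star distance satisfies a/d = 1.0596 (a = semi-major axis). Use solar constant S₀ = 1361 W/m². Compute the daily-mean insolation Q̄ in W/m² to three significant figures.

Q̄ ≈ 489 W/m²

Solar declination: sin δ = sin ε · sin λ_s = sin 23.44° × sin 24.1° = 0.16243, so δ = +9.348°.
cos H₀ = −tan(+24.8°) tan(+9.348°) = -0.0761, H₀ = 1.6469 rad.
Bracket: H₀ sin φ sin δ + cos φ cos δ sin H₀ = 1.6469×0.41945×0.16243 + 0.90778×0.98672×0.99710 = 0.112205 + 0.893127 = 1.005332.
Inverse-square distance factor (a/d)² = 1.0596² = 1.122752.
Q̄ = (S₀/π) × 1.122752 × [bracket] = (1361/π) × 1.122752 × 1.005332 = 489.0 W/m².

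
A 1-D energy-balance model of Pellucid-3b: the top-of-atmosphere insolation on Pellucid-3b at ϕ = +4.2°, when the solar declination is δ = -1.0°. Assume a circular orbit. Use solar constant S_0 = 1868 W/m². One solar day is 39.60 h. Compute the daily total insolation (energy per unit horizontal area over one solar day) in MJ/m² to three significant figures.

84.4 MJ/m²

cos h₀ = −tan(+4.2°) tan(-1.000°) = 0.0013, h₀ = 1.5695 rad.
Bracket: h₀ sin ϕ sin δ + cos ϕ cos δ sin h₀ = 1.5695×0.07324×-0.01745 + 0.99731×0.99985×1.00000 = -0.002006 + 0.997160 = 0.995154.
Q̄ = (S_0/π) × [bracket] = (1868/π) × 0.995154 = 591.72 W/m².
Daily total = Q̄ × 39.60 h × 3600 s/h = 591.72 × 39.60 × 3600 / 10⁶ = 84.36 MJ/m².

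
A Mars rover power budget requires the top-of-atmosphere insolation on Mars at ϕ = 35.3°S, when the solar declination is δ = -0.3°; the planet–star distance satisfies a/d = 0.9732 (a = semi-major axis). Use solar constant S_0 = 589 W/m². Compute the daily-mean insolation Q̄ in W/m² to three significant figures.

cos h₀ = −tan(-35.3°) tan(-0.300°) = -0.0037, h₀ = 1.5745 rad.
Bracket: h₀ sin ϕ sin δ + cos ϕ cos δ sin h₀ = 1.5745×-0.57786×-0.00524 + 0.81614×0.99999×0.99999 = 0.004768 + 0.816124 = 0.820892.
Inverse-square distance factor (a/d)² = 0.9732² = 0.947118.
Q̄ = (S_0/π) × 0.947118 × [bracket] = (589/π) × 0.947118 × 0.820892 = 145.8 W/m².

Q̄ ≈ 146 W/m²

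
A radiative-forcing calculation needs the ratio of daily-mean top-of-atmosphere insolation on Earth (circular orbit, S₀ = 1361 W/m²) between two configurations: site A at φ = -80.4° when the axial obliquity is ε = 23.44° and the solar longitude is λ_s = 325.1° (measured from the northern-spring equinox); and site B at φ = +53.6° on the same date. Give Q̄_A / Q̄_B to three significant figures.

Q̄_A / Q̄_B ≈ 2.21

— Configuration A (φ=-80.4°):
Solar declination: sin δ = sin ε · sin λ_s = sin 23.44° × sin 325.1° = -0.22759, so δ = -13.155°.
cos H₀ = −tan(-80.4°) tan(-13.155°) = -1.3819 ≤ −1 ⇒ polar day, H₀ = π.
Bracket: H₀ sin φ sin δ + cos φ cos δ sin H₀ = 3.1416×-0.98600×-0.22759 + 0.16677×0.97376×0.00000 = 0.704987 + 0.000000 = 0.704987.
Q̄ = (S₀/π) × [bracket] = (1361/π) × 0.704987 = 305.41 W/m².
— Configuration B (φ=+53.6°):
cos H₀ = −tan(+53.6°) tan(-13.155°) = 0.3170, H₀ = 1.2482 rad.
Bracket: H₀ sin φ sin δ + cos φ cos δ sin H₀ = 1.2482×0.80489×-0.22759 + 0.59342×0.97376×0.94842 = -0.228651 + 0.548043 = 0.319392.
Q̄ = (S₀/π) × [bracket] = (1361/π) × 0.319392 = 138.37 W/m².
Ratio Q̄_A / Q̄_B = 305.41 / 138.37 = 2.207.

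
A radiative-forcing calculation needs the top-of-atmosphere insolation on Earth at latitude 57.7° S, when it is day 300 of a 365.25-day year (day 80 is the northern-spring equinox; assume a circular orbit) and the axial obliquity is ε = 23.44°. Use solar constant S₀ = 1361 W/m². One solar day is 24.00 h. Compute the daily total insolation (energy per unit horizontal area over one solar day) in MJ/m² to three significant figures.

32.8 MJ/m²

Solar longitude: λ_s = 360° × (300 − 80)/365.25 = 216.838°.
sin δ = sin 23.44° × sin 216.838° = -0.23849, so δ = -13.798°.
cos H₀ = −tan(-57.7°) tan(-13.798°) = -0.3885, H₀ = 1.9698 rad.
Bracket: H₀ sin φ sin δ + cos φ cos δ sin H₀ = 1.9698×-0.84526×-0.23849 + 0.53435×0.97114×0.92146 = 0.397084 + 0.478172 = 0.875256.
Q̄ = (S₀/π) × [bracket] = (1361/π) × 0.875256 = 379.18 W/m².
Daily total = Q̄ × 24.00 h × 3600 s/h = 379.18 × 24.00 × 3600 / 10⁶ = 32.76 MJ/m².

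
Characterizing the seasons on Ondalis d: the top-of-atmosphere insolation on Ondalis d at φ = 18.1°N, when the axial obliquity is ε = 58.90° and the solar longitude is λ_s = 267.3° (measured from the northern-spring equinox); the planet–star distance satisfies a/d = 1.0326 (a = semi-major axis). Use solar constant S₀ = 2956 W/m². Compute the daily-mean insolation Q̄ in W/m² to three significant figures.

Q̄ ≈ 149 W/m²

Solar declination: sin δ = sin ε · sin λ_s = sin 58.90° × sin 267.3° = -0.85532, so δ = -58.795°.
cos H₀ = −tan(+18.1°) tan(-58.795°) = 0.5396, H₀ = 1.0009 rad.
Bracket: H₀ sin φ sin δ + cos φ cos δ sin H₀ = 1.0009×0.31068×-0.85532 + 0.95052×0.51811×0.84193 = -0.265970 + 0.414629 = 0.148659.
Inverse-square distance factor (a/d)² = 1.0326² = 1.066263.
Q̄ = (S₀/π) × 1.066263 × [bracket] = (2956/π) × 1.066263 × 0.148659 = 149.1 W/m².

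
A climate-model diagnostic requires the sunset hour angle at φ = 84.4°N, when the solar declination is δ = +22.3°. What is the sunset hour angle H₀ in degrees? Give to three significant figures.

Sunrise equation: cos H₀ = −tan φ · tan δ = -4.1828 ≤ −1, so the Sun never sets (polar day) and H₀ = π.

H₀ = 180°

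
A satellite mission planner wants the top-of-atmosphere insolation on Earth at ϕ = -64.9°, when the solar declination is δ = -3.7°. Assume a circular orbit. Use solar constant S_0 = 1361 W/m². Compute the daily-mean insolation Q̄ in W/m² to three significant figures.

Q̄ ≈ 225 W/m²

cos h₀ = −tan(-64.9°) tan(-3.700°) = -0.1380, h₀ = 1.7093 rad.
Bracket: h₀ sin ϕ sin δ + cos ϕ cos δ sin h₀ = 1.7093×-0.90557×-0.06453 + 0.42420×0.99792×0.99043 = 0.099885 + 0.419267 = 0.519152.
Q̄ = (S_0/π) × [bracket] = (1361/π) × 0.519152 = 224.9 W/m².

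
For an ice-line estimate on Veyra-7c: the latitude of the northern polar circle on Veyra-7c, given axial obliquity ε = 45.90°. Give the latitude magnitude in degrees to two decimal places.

The polar circle is the lowest latitude that experiences at least one full rotation of continuous daylight at the northern-summer solstice; it lies at |ϕ| = 90° − ε = 90° − 45.90° = 44.10°.

44.10°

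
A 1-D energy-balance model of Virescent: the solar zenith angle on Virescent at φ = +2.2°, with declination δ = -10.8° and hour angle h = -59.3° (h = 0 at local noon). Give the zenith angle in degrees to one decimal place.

cos θ_z = sin φ sin δ + cos φ cos δ cos h = -0.007193 + 0.501130 = 0.493937.
θ_z = arccos(0.493937) = 60.4°.

θ_z = 60.4°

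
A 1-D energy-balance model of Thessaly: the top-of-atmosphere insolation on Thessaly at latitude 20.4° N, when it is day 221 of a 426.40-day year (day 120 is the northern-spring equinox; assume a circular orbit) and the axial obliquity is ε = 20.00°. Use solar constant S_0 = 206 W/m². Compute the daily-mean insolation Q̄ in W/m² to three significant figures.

Solar longitude: L_s = 360° × (221 − 120)/426.40 = 85.272°.
sin δ = sin 20.00° × sin 85.272° = 0.34086, so δ = +19.929°.
cos h₀ = −tan(+20.4°) tan(+19.929°) = -0.1348, h₀ = 1.7060 rad.
Bracket: h₀ sin ϕ sin δ + cos ϕ cos δ sin h₀ = 1.7060×0.34857×0.34086 + 0.93728×0.94012×0.99087 = 0.202696 + 0.873111 = 1.075807.
Q̄ = (S_0/π) × [bracket] = (206/π) × 1.075807 = 70.54 W/m².

Q̄ ≈ 70.5 W/m²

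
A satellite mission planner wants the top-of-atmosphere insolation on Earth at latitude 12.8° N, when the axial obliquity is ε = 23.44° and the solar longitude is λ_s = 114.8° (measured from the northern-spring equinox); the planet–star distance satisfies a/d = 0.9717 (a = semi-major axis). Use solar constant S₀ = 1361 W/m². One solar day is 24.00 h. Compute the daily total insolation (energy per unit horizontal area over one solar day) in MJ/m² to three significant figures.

36.7 MJ/m²

Solar declination: sin δ = sin ε · sin λ_s = sin 23.44° × sin 114.8° = 0.36110, so δ = +21.168°.
cos H₀ = −tan(+12.8°) tan(+21.168°) = -0.0880, H₀ = 1.6589 rad.
Bracket: H₀ sin φ sin δ + cos φ cos δ sin H₀ = 1.6589×0.22155×0.36110 + 0.97515×0.93253×0.99612 = 0.132715 + 0.905828 = 1.038543.
Inverse-square distance factor (a/d)² = 0.9717² = 0.944201.
Q̄ = (S₀/π) × 0.944201 × [bracket] = (1361/π) × 0.944201 × 1.038543 = 424.81 W/m².
Daily total = Q̄ × 24.00 h × 3600 s/h = 424.81 × 24.00 × 3600 / 10⁶ = 36.70 MJ/m².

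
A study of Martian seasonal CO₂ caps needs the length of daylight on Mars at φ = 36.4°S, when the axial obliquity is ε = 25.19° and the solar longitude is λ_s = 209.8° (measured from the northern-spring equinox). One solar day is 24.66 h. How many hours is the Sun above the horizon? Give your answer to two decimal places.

Solar declination: sin δ = sin ε · sin λ_s = sin 25.19° × sin 209.8° = -0.21152, so δ = -12.212°.
cos H₀ = −tan φ · tan δ = −tan(-36.4°) × tan(-12.212°) = -0.1596, so H₀ = 1.7310 rad = 99.18°.
Daylight = 2H₀/(2π) × 24.66 h = (1.7310/π) × 24.66 = 13.59 h.

13.59 h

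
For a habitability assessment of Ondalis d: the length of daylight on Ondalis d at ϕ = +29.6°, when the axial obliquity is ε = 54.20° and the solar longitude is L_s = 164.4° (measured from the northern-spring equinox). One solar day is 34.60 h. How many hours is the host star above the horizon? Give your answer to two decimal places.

18.70 h

Solar declination: sin δ = sin ε · sin L_s = sin 54.20° × sin 164.4° = 0.21811, so δ = +12.598°.
cos h₀ = −tan ϕ · tan δ = −tan(+29.6°) × tan(+12.598°) = -0.1270, so h₀ = 1.6981 rad = 97.29°.
Daylight = 2h₀/(2π) × 34.60 h = (1.6981/π) × 34.60 = 18.70 h.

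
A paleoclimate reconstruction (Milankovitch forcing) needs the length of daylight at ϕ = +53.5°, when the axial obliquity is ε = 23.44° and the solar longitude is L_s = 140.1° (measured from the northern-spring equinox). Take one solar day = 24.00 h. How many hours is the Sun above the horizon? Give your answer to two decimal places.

14.79 h

Solar declination: sin δ = sin ε · sin L_s = sin 23.44° × sin 140.1° = 0.25516, so δ = +14.783°.
cos h₀ = −tan ϕ · tan δ = −tan(+53.5°) × tan(+14.783°) = -0.3566, so h₀ = 1.9355 rad = 110.89°.
Daylight = 2h₀/(2π) × 24.00 h = (1.9355/π) × 24.00 = 14.79 h.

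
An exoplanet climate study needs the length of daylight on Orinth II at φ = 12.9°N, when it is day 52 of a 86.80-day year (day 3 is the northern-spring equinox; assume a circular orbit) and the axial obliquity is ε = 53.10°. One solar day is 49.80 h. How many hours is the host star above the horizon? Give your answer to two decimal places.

23.69 h

Solar longitude: λ_s = 360° × (52 − 3)/86.80 = 203.226°.
sin δ = sin 53.10° × sin 203.226° = -0.31536, so δ = -18.383°.
cos H₀ = −tan φ · tan δ = −tan(+12.9°) × tan(-18.383°) = 0.0761, so H₀ = 1.4946 rad = 85.63°.
Daylight = 2H₀/(2π) × 49.80 h = (1.4946/π) × 49.80 = 23.69 h.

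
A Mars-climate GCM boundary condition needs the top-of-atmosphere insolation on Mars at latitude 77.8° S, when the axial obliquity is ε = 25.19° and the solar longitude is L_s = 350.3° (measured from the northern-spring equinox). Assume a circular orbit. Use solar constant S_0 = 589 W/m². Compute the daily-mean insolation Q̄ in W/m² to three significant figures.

Solar declination: sin δ = sin ε · sin L_s = sin 25.19° × sin 350.3° = -0.07171, so δ = -4.112°.
cos h₀ = −tan(-77.8°) tan(-4.112°) = -0.3325, h₀ = 1.9098 rad.
Bracket: h₀ sin ϕ sin δ + cos ϕ cos δ sin h₀ = 1.9098×-0.97742×-0.07171 + 0.21132×0.99743×0.94309 = 0.133859 + 0.198782 = 0.332641.
Q̄ = (S_0/π) × [bracket] = (589/π) × 0.332641 = 62.37 W/m².

Q̄ ≈ 62.4 W/m²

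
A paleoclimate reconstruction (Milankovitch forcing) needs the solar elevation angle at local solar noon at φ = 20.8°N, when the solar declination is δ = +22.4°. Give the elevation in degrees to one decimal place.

88.4°

At local noon the hour angle is zero, so the zenith angle equals |φ − δ| = |+20.8° − (+22.400°)| = 1.600°.
Elevation = 90° − 1.600° = 88.4°.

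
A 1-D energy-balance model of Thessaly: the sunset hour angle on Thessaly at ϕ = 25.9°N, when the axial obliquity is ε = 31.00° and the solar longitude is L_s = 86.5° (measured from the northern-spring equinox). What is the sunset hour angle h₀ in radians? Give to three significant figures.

Solar declination: sin δ = sin ε · sin L_s = sin 31.00° × sin 86.5° = 0.51408, so δ = +30.936°.
cos h₀ = −tan ϕ · tan δ = −tan(+25.9°) × tan(+30.936°) = -0.2910, so h₀ = 1.8661 rad = 106.92°.

h₀ = 1.87 rad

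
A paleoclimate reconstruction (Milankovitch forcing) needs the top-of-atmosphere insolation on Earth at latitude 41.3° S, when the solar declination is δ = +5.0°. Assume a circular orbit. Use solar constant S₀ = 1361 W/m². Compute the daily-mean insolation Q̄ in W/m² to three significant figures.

cos H₀ = −tan(-41.3°) tan(+5.000°) = 0.0769, H₀ = 1.4939 rad.
Bracket: H₀ sin φ sin δ + cos φ cos δ sin H₀ = 1.4939×-0.66000×0.08716 + 0.75126×0.99619×0.99704 = -0.085937 + 0.746182 = 0.660245.
Q̄ = (S₀/π) × [bracket] = (1361/π) × 0.660245 = 286.0 W/m².

Q̄ ≈ 286 W/m²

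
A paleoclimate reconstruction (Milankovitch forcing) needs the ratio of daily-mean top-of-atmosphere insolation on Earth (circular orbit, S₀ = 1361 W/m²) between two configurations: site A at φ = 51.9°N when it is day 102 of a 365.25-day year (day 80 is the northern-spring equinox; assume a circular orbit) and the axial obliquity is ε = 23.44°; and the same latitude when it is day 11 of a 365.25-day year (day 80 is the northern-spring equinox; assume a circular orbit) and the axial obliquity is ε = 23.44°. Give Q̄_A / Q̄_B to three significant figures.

— Configuration A (φ=+51.9°):
Solar longitude: λ_s = 360° × (102 − 80)/365.25 = 21.684°.
sin δ = sin 23.44° × sin 21.684° = 0.14698, so δ = +8.452°.
cos H₀ = −tan(+51.9°) tan(+8.452°) = -0.1895, H₀ = 1.7615 rad.
Bracket: H₀ sin φ sin δ + cos φ cos δ sin H₀ = 1.7615×0.78694×0.14698 + 0.61704×0.98914×0.98188 = 0.203743 + 0.599280 = 0.803023.
Q̄ = (S₀/π) × [bracket] = (1361/π) × 0.803023 = 347.89 W/m².
— Configuration B (φ=+51.9°):
Solar longitude: λ_s = 360° × (11 − 80)/365.25 = -68.008°, i.e. -68.008° + 360° = 291.992°.
sin δ = sin 23.44° × sin 291.992° = -0.36884, so δ = -21.644°.
cos H₀ = −tan(+51.9°) tan(-21.644°) = 0.5061, H₀ = 1.0402 rad.
Bracket: H₀ sin φ sin δ + cos φ cos δ sin H₀ = 1.0402×0.78694×-0.36884 + 0.61704×0.92949×0.86248 = -0.301923 + 0.494660 = 0.192737.
Q̄ = (S₀/π) × [bracket] = (1361/π) × 0.192737 = 83.497 W/m².
Ratio Q̄_A / Q̄_B = 347.89 / 83.497 = 4.166.

Q̄_A / Q̄_B ≈ 4.17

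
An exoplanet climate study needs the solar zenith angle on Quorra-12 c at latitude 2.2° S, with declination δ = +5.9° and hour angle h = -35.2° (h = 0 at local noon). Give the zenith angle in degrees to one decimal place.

θ_z = 36.1°

cos θ_z = sin φ sin δ + cos φ cos δ cos h = -0.003946 + 0.812217 = 0.808271.
θ_z = arccos(0.808271) = 36.1°.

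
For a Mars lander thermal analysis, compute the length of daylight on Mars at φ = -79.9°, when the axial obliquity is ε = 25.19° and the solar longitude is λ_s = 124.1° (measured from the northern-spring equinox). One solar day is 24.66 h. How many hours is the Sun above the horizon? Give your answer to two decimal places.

Solar declination: sin δ = sin ε · sin λ_s = sin 25.19° × sin 124.1° = 0.35244, so δ = +20.637°.
cos H₀ = −tan φ · tan δ = 2.1143 ≥ 1, so the Sun never rises (polar night) and H₀ = 0.
Daylight = 2H₀/(2π) × 24.66 h = (0.0000/π) × 24.66 = 0.00 h.

0.00 h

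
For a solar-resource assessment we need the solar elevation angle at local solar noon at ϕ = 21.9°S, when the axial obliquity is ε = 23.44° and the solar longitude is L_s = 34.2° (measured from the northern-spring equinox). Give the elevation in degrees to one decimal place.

Solar declination: sin δ = sin ε · sin L_s = sin 23.44° × sin 34.2° = 0.22359, so δ = +12.920°.
At local noon the hour angle is zero, so the zenith angle equals |ϕ − δ| = |-21.9° − (+12.920°)| = 34.820°.
Elevation = 90° − 34.820° = 55.2°.

55.2°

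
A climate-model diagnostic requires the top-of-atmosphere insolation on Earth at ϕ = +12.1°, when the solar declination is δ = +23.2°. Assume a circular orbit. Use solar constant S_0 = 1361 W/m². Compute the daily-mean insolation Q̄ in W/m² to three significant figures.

cos h₀ = −tan(+12.1°) tan(+23.200°) = -0.0919, h₀ = 1.6628 rad.
Bracket: h₀ sin ϕ sin δ + cos ϕ cos δ sin h₀ = 1.6628×0.20962×0.39394 + 0.97778×0.91914×0.99577 = 0.137310 + 0.894915 = 1.032225.
Q̄ = (S_0/π) × [bracket] = (1361/π) × 1.032225 = 447.2 W/m².

Q̄ ≈ 447 W/m²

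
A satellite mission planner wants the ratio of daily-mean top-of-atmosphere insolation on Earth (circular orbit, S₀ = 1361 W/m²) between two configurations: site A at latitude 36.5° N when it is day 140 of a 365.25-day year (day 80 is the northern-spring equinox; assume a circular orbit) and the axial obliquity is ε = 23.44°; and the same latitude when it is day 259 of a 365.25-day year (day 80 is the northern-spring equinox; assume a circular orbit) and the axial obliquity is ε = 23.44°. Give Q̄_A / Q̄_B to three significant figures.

— Configuration A (φ=+36.5°):
Solar longitude: λ_s = 360° × (140 − 80)/365.25 = 59.138°.
sin δ = sin 23.44° × sin 59.138° = 0.34146, so δ = +19.966°.
cos H₀ = −tan(+36.5°) tan(+19.966°) = -0.2688, H₀ = 1.8430 rad.
Bracket: H₀ sin φ sin δ + cos φ cos δ sin H₀ = 1.8430×0.59482×0.34146 + 0.80386×0.93990×0.96319 = 0.374327 + 0.727736 = 1.102063.
Q̄ = (S₀/π) × [bracket] = (1361/π) × 1.102063 = 477.44 W/m².
— Configuration B (φ=+36.5°):
Solar longitude: λ_s = 360° × (259 − 80)/365.25 = 176.427°.
sin δ = sin 23.44° × sin 176.427° = 0.02479, so δ = +1.420°.
cos H₀ = −tan(+36.5°) tan(+1.420°) = -0.0183, H₀ = 1.5891 rad.
Bracket: H₀ sin φ sin δ + cos φ cos δ sin H₀ = 1.5891×0.59482×0.02479 + 0.80386×0.99969×0.99983 = 0.023432 + 0.803474 = 0.826906.
Q̄ = (S₀/π) × [bracket] = (1361/π) × 0.826906 = 358.23 W/m².
Ratio Q̄_A / Q̄_B = 477.44 / 358.23 = 1.333.

Q̄_A / Q̄_B ≈ 1.33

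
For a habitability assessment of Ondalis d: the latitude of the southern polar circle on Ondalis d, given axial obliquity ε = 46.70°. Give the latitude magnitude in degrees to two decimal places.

The polar circle is the lowest latitude that experiences at least one full rotation of continuous darkness at the northern-summer solstice; it lies at |φ| = 90° − ε = 90° − 46.70° = 43.30°.

43.30°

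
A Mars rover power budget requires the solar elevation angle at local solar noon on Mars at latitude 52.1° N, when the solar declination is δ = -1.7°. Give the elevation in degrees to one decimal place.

36.2°

At local noon the hour angle is zero, so the zenith angle equals |φ − δ| = |+52.1° − (-1.700°)| = 53.800°.
Elevation = 90° − 53.800° = 36.2°.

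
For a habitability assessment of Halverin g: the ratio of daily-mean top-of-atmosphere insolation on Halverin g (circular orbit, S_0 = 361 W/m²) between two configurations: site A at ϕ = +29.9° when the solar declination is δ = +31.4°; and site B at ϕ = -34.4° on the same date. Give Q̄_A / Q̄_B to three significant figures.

Q̄_A / Q̄_B ≈ 3.92

— Configuration A (ϕ=+29.9°):
cos h₀ = −tan(+29.9°) tan(+31.400°) = -0.3510, h₀ = 1.9294 rad.
Bracket: h₀ sin ϕ sin δ + cos ϕ cos δ sin h₀ = 1.9294×0.49849×0.52101 + 0.86690×0.85355×0.93638 = 0.501100 + 0.692867 = 1.193967.
Q̄ = (S_0/π) × [bracket] = (361/π) × 1.193967 = 137.20 W/m².
— Configuration B (ϕ=-34.4°):
cos h₀ = −tan(-34.4°) tan(+31.400°) = 0.4180, h₀ = 1.1396 rad.
Bracket: h₀ sin ϕ sin δ + cos ϕ cos δ sin h₀ = 1.1396×-0.56497×0.52101 + 0.82511×0.85355×0.90847 = -0.335447 + 0.639811 = 0.304364.
Q̄ = (S_0/π) × [bracket] = (361/π) × 0.304364 = 34.974 W/m².
Ratio Q̄_A / Q̄_B = 137.20 / 34.974 = 3.923.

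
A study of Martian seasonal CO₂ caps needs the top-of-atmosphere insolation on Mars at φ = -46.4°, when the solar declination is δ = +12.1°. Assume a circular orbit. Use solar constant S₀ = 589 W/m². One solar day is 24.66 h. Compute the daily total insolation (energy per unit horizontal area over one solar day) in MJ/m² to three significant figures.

cos H₀ = −tan(-46.4°) tan(+12.100°) = 0.2251, H₀ = 1.3437 rad.
Bracket: H₀ sin φ sin δ + cos φ cos δ sin H₀ = 1.3437×-0.72417×0.20962 + 0.68962×0.97778×0.97433 = -0.203974 + 0.656987 = 0.453013.
Q̄ = (S₀/π) × [bracket] = (589/π) × 0.453013 = 84.933 W/m².
Daily total = Q̄ × 24.66 h × 3600 s/h = 84.933 × 24.66 × 3600 / 10⁶ = 7.540 MJ/m².

7.54 MJ/m²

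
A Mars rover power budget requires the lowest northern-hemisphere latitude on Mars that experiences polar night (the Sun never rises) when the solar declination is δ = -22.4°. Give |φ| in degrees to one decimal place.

|φ| = 67.6°

Polar night requires cos H₀ = −tan φ tan δ ≥ 1, i.e. tan φ tan δ ≤ −1.
The boundary is |tan φ| · |tan δ| = 1, so |φ| = 90° − |δ| = 90° − 22.4° = 67.6° in the northern hemisphere.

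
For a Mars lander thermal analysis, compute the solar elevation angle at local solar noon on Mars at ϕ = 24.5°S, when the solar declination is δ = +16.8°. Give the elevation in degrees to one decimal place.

48.7°

At local noon the hour angle is zero, so the zenith angle equals |ϕ − δ| = |-24.5° − (+16.800°)| = 41.300°.
Elevation = 90° − 41.300° = 48.7°.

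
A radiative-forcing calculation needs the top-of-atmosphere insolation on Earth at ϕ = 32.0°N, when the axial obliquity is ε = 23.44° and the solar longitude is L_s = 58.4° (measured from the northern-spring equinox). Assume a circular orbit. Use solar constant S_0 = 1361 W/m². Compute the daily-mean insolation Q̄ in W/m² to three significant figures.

Q̄ ≈ 477 W/m²

Solar declination: sin δ = sin ε · sin L_s = sin 23.44° × sin 58.4° = 0.33881, so δ = +19.804°.
cos h₀ = −tan(+32.0°) tan(+19.804°) = -0.2250, h₀ = 1.7978 rad.
Bracket: h₀ sin ϕ sin δ + cos ϕ cos δ sin h₀ = 1.7978×0.52992×0.33881 + 0.84805×0.94086×0.97435 = 0.322781 + 0.777430 = 1.100211.
Q̄ = (S_0/π) × [bracket] = (1361/π) × 1.100211 = 476.6 W/m².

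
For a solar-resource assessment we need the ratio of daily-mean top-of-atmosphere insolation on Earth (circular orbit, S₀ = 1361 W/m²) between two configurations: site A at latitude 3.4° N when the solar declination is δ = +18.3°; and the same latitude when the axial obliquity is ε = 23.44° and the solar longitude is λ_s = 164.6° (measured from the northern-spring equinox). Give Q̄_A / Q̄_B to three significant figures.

Q̄_A / Q̄_B ≈ 0.975

— Configuration A (φ=+3.4°):
cos H₀ = −tan(+3.4°) tan(+18.300°) = -0.0196, H₀ = 1.5904 rad.
Bracket: H₀ sin φ sin δ + cos φ cos δ sin H₀ = 1.5904×0.05931×0.31399 + 0.99824×0.94943×0.99981 = 0.029618 + 0.947579 = 0.977197.
Q̄ = (S₀/π) × [bracket] = (1361/π) × 0.977197 = 423.34 W/m².
— Configuration B (φ=+3.4°):
Solar declination: sin δ = sin ε · sin λ_s = sin 23.44° × sin 164.6° = 0.10564, so δ = +6.064°.
cos H₀ = −tan(+3.4°) tan(+6.064°) = -0.0063, H₀ = 1.5771 rad.
Bracket: H₀ sin φ sin δ + cos φ cos δ sin H₀ = 1.5771×0.05931×0.10564 + 0.99824×0.99440×0.99998 = 0.009881 + 0.992630 = 1.002511.
Q̄ = (S₀/π) × [bracket] = (1361/π) × 1.002511 = 434.31 W/m².
Ratio Q̄_A / Q̄_B = 423.34 / 434.31 = 0.9747.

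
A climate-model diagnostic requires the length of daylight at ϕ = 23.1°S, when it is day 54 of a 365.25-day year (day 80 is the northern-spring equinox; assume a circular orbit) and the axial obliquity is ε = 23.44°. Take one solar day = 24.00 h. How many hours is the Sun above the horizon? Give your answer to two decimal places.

12.57 h

Solar longitude: L_s = 360° × (54 − 80)/365.25 = -25.626°, i.e. -25.626° + 360° = 334.374°.
sin δ = sin 23.44° × sin 334.374° = -0.17204, so δ = -9.907°.
cos h₀ = −tan ϕ · tan δ = −tan(-23.1°) × tan(-9.907°) = -0.0745, so h₀ = 1.6454 rad = 94.27°.
Daylight = 2h₀/(2π) × 24.00 h = (1.6454/π) × 24.00 = 12.57 h.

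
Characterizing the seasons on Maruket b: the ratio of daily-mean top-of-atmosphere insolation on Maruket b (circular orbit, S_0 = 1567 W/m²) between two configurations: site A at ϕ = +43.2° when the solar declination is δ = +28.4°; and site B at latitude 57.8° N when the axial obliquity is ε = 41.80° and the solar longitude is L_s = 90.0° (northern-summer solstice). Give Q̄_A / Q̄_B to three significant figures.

— Configuration A (ϕ=+43.2°):
cos h₀ = −tan(+43.2°) tan(+28.400°) = -0.5077, h₀ = 2.1034 rad.
Bracket: h₀ sin ϕ sin δ + cos ϕ cos δ sin h₀ = 2.1034×0.68455×0.47562 + 0.72897×0.87965×0.86150 = 0.684837 + 0.552427 = 1.237264.
Q̄ = (S_0/π) × [bracket] = (1567/π) × 1.237264 = 617.14 W/m².
— Configuration B (ϕ=+57.8°):
Solar declination: sin δ = sin ε · sin L_s = sin 41.80° × sin 90.0° = 0.66653, so δ = +41.800°.
cos h₀ = −tan(+57.8°) tan(+41.800°) = -1.4198 ≤ −1 ⇒ polar day, h₀ = π.
Bracket: h₀ sin ϕ sin δ + cos ϕ cos δ sin h₀ = 3.1416×0.84619×0.66653 + 0.53288×0.74548×0.00000 = 1.771897 + 0.000000 = 1.771897.
Q̄ = (S_0/π) × [bracket] = (1567/π) × 1.771897 = 883.81 W/m².
Ratio Q̄_A / Q̄_B = 617.14 / 883.81 = 0.6983.

Q̄_A / Q̄_B ≈ 0.698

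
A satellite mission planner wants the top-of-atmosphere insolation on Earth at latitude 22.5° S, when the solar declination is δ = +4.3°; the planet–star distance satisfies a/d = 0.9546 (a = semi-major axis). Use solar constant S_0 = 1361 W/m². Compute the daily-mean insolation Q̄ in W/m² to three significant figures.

cos h₀ = −tan(-22.5°) tan(+4.300°) = 0.0311, h₀ = 1.5396 rad.
Bracket: h₀ sin ϕ sin δ + cos ϕ cos δ sin h₀ = 1.5396×-0.38268×0.07498 + 0.92388×0.99719×0.99951 = -0.044176 + 0.920832 = 0.876656.
Inverse-square distance factor (a/d)² = 0.9546² = 0.911261.
Q̄ = (S_0/π) × 0.911261 × [bracket] = (1361/π) × 0.911261 × 0.876656 = 346.1 W/m².

Q̄ ≈ 346 W/m²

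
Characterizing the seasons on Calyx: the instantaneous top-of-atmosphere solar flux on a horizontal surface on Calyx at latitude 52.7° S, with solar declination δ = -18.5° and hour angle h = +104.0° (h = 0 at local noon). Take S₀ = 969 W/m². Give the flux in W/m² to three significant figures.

cos θ_z = sin φ sin δ + cos φ cos δ cos h = 0.252407 + -0.139026 = 0.113381.
Flux = S₀ · cos θ_z = 969 × 0.113381 = 109.9 W/m².

110 W/m²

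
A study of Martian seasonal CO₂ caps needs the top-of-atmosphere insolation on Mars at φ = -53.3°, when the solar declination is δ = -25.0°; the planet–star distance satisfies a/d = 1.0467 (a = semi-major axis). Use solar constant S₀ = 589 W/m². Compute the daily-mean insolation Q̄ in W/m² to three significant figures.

Q̄ ≈ 243 W/m²

cos H₀ = −tan(-53.3°) tan(-25.000°) = -0.6256, H₀ = 2.2467 rad.
Bracket: H₀ sin φ sin δ + cos φ cos δ sin H₀ = 2.2467×-0.80178×-0.42262 + 0.59763×0.90631×0.78014 = 0.761290 + 0.422554 = 1.183844.
Inverse-square distance factor (a/d)² = 1.0467² = 1.095581.
Q̄ = (S₀/π) × 1.095581 × [bracket] = (589/π) × 1.095581 × 1.183844 = 243.2 W/m².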